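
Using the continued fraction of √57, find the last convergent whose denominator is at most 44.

√57 = [7; 1, 1, 4, 1, 1, 14, …] (period length 6).
Convergents:
  p_0/q_0 = 7/1
  p_1/q_1 = 8/1
  p_2/q_2 = 15/2
  p_3/q_3 = 68/9
  p_4/q_4 = 83/11
  p_5/q_5 = 151/20
  p_6/q_6 = 2197/291
q_5 = 20 ≤ 44 < 291 = q_6, so the answer is 151/20.

151/20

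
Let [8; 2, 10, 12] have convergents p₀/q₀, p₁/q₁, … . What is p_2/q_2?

178/21

Using pₖ = aₖpₖ₋₁ + pₖ₋₂, qₖ = aₖqₖ₋₁ + qₖ₋₂ (with p₋₁=1, p₋₂=0, q₋₁=0, q₋₂=1):
  k=0: a=8, p=8, q=1
  k=1: a=2, p=17, q=2
  k=2: a=10, p=178, q=21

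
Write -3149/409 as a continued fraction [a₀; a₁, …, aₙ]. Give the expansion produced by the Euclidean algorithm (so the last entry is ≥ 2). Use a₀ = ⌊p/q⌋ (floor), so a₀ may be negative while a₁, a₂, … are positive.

[-8; 3, 3, 13, 3]

-3149 = -8*409 + 123
409 = 3*123 + 40
123 = 3*40 + 3
40 = 13*3 + 1
3 = 3*1 + 0  (stop)
So -3149/409 = [-8; 3, 3, 13, 3].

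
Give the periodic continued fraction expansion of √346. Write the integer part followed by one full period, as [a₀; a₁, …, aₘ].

[18; 1, 1, 1, 1, 36]

a₀ = ⌊√346⌋ = 18.
With m₀=0, d₀=1 and mₖ₊₁ = dₖaₖ − mₖ, dₖ₊₁ = (n − mₖ₊₁²)/dₖ, aₖ₊₁ = ⌊(a₀+mₖ₊₁)/dₖ₊₁⌋:
  k=1: m=18, d=22, a=1
  k=2: m=4, d=15, a=1
  k=3: m=11, d=15, a=1
  k=4: m=4, d=22, a=1
  k=5: m=18, d=1, a=36
d=1 and a=2a₀=36 at k=5, so the next step gives (m, d) = (18, 22) again — its k=1 value — and the period has length 5.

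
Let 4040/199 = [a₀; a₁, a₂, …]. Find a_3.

4040 = 20·199 + 60   →  a_0 = 20
199 = 3·60 + 19   →  a_1 = 3
60 = 3·19 + 3   →  a_2 = 3
19 = 6·3 + 1   →  a_3 = 6

6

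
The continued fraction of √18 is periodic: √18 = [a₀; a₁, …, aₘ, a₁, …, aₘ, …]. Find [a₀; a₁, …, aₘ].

[4; 4, 8]

a₀ = ⌊√18⌋ = 4.
With m₀=0, d₀=1 and mₖ₊₁ = dₖaₖ − mₖ, dₖ₊₁ = (n − mₖ₊₁²)/dₖ, aₖ₊₁ = ⌊(a₀+mₖ₊₁)/dₖ₊₁⌋:
  k=1: m=4, d=2, a=4
  k=2: m=4, d=1, a=8
d=1 and a=2a₀=8 at k=2, so the next step gives (m, d) = (4, 2) again — its k=1 value — and the period has length 2.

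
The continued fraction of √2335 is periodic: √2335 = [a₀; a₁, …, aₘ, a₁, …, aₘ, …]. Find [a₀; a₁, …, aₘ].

a₀ = ⌊√2335⌋ = 48.
With m₀=0, d₀=1 and mₖ₊₁ = dₖaₖ − mₖ, dₖ₊₁ = (n − mₖ₊₁²)/dₖ, aₖ₊₁ = ⌊(a₀+mₖ₊₁)/dₖ₊₁⌋:
  k=1: m=48, d=31, a=3
  k=2: m=45, d=10, a=9
  k=3: m=45, d=31, a=3
  k=4: m=48, d=1, a=96
d=1 and a=2a₀=96 at k=4, so the next step gives (m, d) = (48, 31) again — its k=1 value — and the period has length 4.

[48; 3, 9, 3, 96]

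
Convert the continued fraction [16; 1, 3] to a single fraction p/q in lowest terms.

Fold from the inside: start with 3/1.
  1 + 1/3 = 4/3
  16 + 3/4 = 67/4

67/4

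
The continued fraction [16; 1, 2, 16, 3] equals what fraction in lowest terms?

Using pₖ = aₖpₖ₋₁ + pₖ₋₂ and qₖ = aₖqₖ₋₁ + qₖ₋₂:
  k=0: a=16, p=16, q=1
  k=1: a=1, p=17, q=1
  k=2: a=2, p=50, q=3
  k=3: a=16, p=817, q=49
  k=4: a=3, p=2501, q=150

2501/150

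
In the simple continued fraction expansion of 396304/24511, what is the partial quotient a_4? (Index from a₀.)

16

396304 = 16·24511 + 4128   →  a_0 = 16
24511 = 5·4128 + 3871   →  a_1 = 5
4128 = 1·3871 + 257   →  a_2 = 1
3871 = 15·257 + 16   →  a_3 = 15
257 = 16·16 + 1   →  a_4 = 16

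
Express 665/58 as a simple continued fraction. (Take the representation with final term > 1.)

665 = 11×58 + 27
58 = 2×27 + 4
27 = 6×4 + 3
4 = 1×3 + 1
3 = 3×1 + 0  (stop)
So 665/58 = [11; 2, 6, 1, 3].

[11; 2, 6, 1, 3]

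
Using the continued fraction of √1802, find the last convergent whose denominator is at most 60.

√1802 = [42; 2, 4, 2, 84, …] (period length 4).
Convergents:
  p_0/q_0 = 42/1
  p_1/q_1 = 85/2
  p_2/q_2 = 382/9
  p_3/q_3 = 849/20
  p_4/q_4 = 71698/1689
q_3 = 20 ≤ 60 < 1689 = q_4, so the answer is 849/20.

849/20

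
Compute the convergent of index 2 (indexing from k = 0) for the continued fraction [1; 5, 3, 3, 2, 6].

Using pₖ = aₖpₖ₋₁ + pₖ₋₂, qₖ = aₖqₖ₋₁ + qₖ₋₂ (with p₋₁=1, p₋₂=0, q₋₁=0, q₋₂=1):
  k=0: a=1, p=1, q=1
  k=1: a=5, p=6, q=5
  k=2: a=3, p=19, q=16

19/16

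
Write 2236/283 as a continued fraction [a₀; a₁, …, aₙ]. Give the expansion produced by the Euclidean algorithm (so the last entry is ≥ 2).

[7; 1, 9, 9, 3]

2236 = 7·283 + 255
283 = 1·255 + 28
255 = 9·28 + 3
28 = 9·3 + 1
3 = 3·1 + 0  (stop)
So 2236/283 = [7; 1, 9, 9, 3].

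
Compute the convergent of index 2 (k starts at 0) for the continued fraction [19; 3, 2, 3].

135/7

Using pₖ = aₖpₖ₋₁ + pₖ₋₂, qₖ = aₖqₖ₋₁ + qₖ₋₂ (with p₋₁=1, p₋₂=0, q₋₁=0, q₋₂=1):
  k=0: a=19, p=19, q=1
  k=1: a=3, p=58, q=3
  k=2: a=2, p=135, q=7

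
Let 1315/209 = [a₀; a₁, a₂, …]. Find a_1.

3

1315 = 6·209 + 61   →  a_0 = 6
209 = 3·61 + 26   →  a_1 = 3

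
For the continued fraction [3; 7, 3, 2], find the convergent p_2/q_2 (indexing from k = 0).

69/22

Using pₖ = aₖpₖ₋₁ + pₖ₋₂, qₖ = aₖqₖ₋₁ + qₖ₋₂ (with p₋₁=1, p₋₂=0, q₋₁=0, q₋₂=1):
  k=0: a=3, p=3, q=1
  k=1: a=7, p=22, q=7
  k=2: a=3, p=69, q=22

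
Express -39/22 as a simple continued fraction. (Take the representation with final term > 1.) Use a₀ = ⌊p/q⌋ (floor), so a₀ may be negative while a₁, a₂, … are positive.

[-2; 4, 2, 2]

-39 = -2×22 + 5
22 = 4×5 + 2
5 = 2×2 + 1
2 = 2×1 + 0  (stop)
So -39/22 = [-2; 4, 2, 2].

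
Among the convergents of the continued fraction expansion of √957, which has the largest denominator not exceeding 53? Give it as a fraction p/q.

959/31

√957 = [30; 1, 14, 2, 14, 1, 60, …] (period length 6).
Convergents:
  p_0/q_0 = 30/1
  p_1/q_1 = 31/1
  p_2/q_2 = 464/15
  p_3/q_3 = 959/31
  p_4/q_4 = 13890/449
q_3 = 31 ≤ 53 < 449 = q_4, so the answer is 959/31.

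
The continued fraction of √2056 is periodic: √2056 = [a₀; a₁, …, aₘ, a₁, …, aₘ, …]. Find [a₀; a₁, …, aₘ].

[45; 2, 1, 10, 1, 2, 90]

a₀ = ⌊√2056⌋ = 45.
With m₀=0, d₀=1 and mₖ₊₁ = dₖaₖ − mₖ, dₖ₊₁ = (n − mₖ₊₁²)/dₖ, aₖ₊₁ = ⌊(a₀+mₖ₊₁)/dₖ₊₁⌋:
  k=1: m=45, d=31, a=2
  k=2: m=17, d=57, a=1
  k=3: m=40, d=8, a=10
  k=4: m=40, d=57, a=1
  k=5: m=17, d=31, a=2
  k=6: m=45, d=1, a=90
d=1 and a=2a₀=90 at k=6, so the next step gives (m, d) = (45, 31) again — its k=1 value — and the period has length 6.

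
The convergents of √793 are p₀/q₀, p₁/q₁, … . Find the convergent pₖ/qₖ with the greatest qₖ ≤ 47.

704/25

√793 = [28; 6, 4, 6, 56, …] (period length 4).
Convergents:
  p_0/q_0 = 28/1
  p_1/q_1 = 169/6
  p_2/q_2 = 704/25
  p_3/q_3 = 4393/156
q_2 = 25 ≤ 47 < 156 = q_3, so the answer is 704/25.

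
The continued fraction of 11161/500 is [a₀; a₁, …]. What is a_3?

2

11161 = 22·500 + 161   →  a_0 = 22
500 = 3·161 + 17   →  a_1 = 3
161 = 9·17 + 8   →  a_2 = 9
17 = 2·8 + 1   →  a_3 = 2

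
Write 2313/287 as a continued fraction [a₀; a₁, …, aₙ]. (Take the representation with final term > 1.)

2313 = 8·287 + 17
287 = 16·17 + 15
17 = 1·15 + 2
15 = 7·2 + 1
2 = 2·1 + 0  (stop)
So 2313/287 = [8; 16, 1, 7, 2].

[8; 16, 1, 7, 2]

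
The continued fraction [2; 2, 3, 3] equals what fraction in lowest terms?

Using pₖ = aₖpₖ₋₁ + pₖ₋₂ and qₖ = aₖqₖ₋₁ + qₖ₋₂:
  k=0: a=2, p=2, q=1
  k=1: a=2, p=5, q=2
  k=2: a=3, p=17, q=7
  k=3: a=3, p=56, q=23

56/23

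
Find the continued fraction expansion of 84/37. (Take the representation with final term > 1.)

84 = 2*37 + 10
37 = 3*10 + 7
10 = 1*7 + 3
7 = 2*3 + 1
3 = 3*1 + 0  (stop)
So 84/37 = [2; 3, 1, 2, 3].

[2; 3, 1, 2, 3]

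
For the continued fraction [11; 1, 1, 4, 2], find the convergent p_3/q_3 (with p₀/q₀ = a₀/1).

Using pₖ = aₖpₖ₋₁ + pₖ₋₂, qₖ = aₖqₖ₋₁ + qₖ₋₂ (with p₋₁=1, p₋₂=0, q₋₁=0, q₋₂=1):
  k=0: a=11, p=11, q=1
  k=1: a=1, p=12, q=1
  k=2: a=1, p=23, q=2
  k=3: a=4, p=104, q=9

104/9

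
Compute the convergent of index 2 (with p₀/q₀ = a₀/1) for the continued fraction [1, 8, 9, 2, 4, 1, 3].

Using pₖ = aₖpₖ₋₁ + pₖ₋₂, qₖ = aₖqₖ₋₁ + qₖ₋₂ (with p₋₁=1, p₋₂=0, q₋₁=0, q₋₂=1):
  k=0: a=1, p=1, q=1
  k=1: a=8, p=9, q=8
  k=2: a=9, p=82, q=73

82/73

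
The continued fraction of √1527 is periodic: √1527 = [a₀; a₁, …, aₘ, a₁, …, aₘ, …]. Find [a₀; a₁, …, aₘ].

[39; 13, 78]

a₀ = ⌊√1527⌋ = 39.
With m₀=0, d₀=1 and mₖ₊₁ = dₖaₖ − mₖ, dₖ₊₁ = (n − mₖ₊₁²)/dₖ, aₖ₊₁ = ⌊(a₀+mₖ₊₁)/dₖ₊₁⌋:
  k=1: m=39, d=6, a=13
  k=2: m=39, d=1, a=78
d=1 and a=2a₀=78 at k=2, so the next step gives (m, d) = (39, 6) again — its k=1 value — and the period has length 2.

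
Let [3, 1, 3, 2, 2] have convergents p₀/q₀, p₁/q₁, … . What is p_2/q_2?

Using pₖ = aₖpₖ₋₁ + pₖ₋₂, qₖ = aₖqₖ₋₁ + qₖ₋₂ (with p₋₁=1, p₋₂=0, q₋₁=0, q₋₂=1):
  k=0: a=3, p=3, q=1
  k=1: a=1, p=4, q=1
  k=2: a=3, p=15, q=4

15/4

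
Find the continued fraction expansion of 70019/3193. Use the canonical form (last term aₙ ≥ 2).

[21; 1, 13, 15, 7, 2]

70019 = 21·3193 + 2966
3193 = 1·2966 + 227
2966 = 13·227 + 15
227 = 15·15 + 2
15 = 7·2 + 1
2 = 2·1 + 0  (stop)
So 70019/3193 = [21; 1, 13, 15, 7, 2].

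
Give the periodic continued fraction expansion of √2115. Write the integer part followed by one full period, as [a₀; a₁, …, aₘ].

a₀ = ⌊√2115⌋ = 45.
With m₀=0, d₀=1 and mₖ₊₁ = dₖaₖ − mₖ, dₖ₊₁ = (n − mₖ₊₁²)/dₖ, aₖ₊₁ = ⌊(a₀+mₖ₊₁)/dₖ₊₁⌋:
  k=1: m=45, d=90, a=1
  k=2: m=45, d=1, a=90
d=1 and a=2a₀=90 at k=2, so the next step gives (m, d) = (45, 90) again — its k=1 value — and the period has length 2.

[45; 1, 90]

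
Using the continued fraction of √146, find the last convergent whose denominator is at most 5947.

√146 = [12; 12, 24, …] (period length 2).
Convergents:
  p_0/q_0 = 12/1
  p_1/q_1 = 145/12
  p_2/q_2 = 3492/289
  p_3/q_3 = 42049/3480
  p_4/q_4 = 1012668/83809
q_3 = 3480 ≤ 5947 < 83809 = q_4, so the answer is 42049/3480.

42049/3480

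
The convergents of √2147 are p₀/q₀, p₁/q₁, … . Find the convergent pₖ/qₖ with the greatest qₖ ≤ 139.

√2147 = [46; 2, 1, 45, 1, 2, 92, …] (period length 6).
Convergents:
  p_0/q_0 = 46/1
  p_1/q_1 = 93/2
  p_2/q_2 = 139/3
  p_3/q_3 = 6348/137
  p_4/q_4 = 6487/140
q_3 = 137 ≤ 139 < 140 = q_4, so the answer is 6348/137.

6348/137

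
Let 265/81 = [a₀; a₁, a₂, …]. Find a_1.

265 = 3·81 + 22   →  a_0 = 3
81 = 3·22 + 15   →  a_1 = 3

3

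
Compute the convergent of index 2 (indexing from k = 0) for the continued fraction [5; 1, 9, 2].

59/10

Using pₖ = aₖpₖ₋₁ + pₖ₋₂, qₖ = aₖqₖ₋₁ + qₖ₋₂ (with p₋₁=1, p₋₂=0, q₋₁=0, q₋₂=1):
  k=0: a=5, p=5, q=1
  k=1: a=1, p=6, q=1
  k=2: a=9, p=59, q=10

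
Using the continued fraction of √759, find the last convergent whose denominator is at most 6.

√759 = [27; 1, 1, 4, 1, 1, 54, …] (period length 6).
Convergents:
  p_0/q_0 = 27/1
  p_1/q_1 = 28/1
  p_2/q_2 = 55/2
  p_3/q_3 = 248/9
q_2 = 2 ≤ 6 < 9 = q_3, so the answer is 55/2.

55/2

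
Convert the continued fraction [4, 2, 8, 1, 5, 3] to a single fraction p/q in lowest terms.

1588/355

Using pₖ = aₖpₖ₋₁ + pₖ₋₂ and qₖ = aₖqₖ₋₁ + qₖ₋₂:
  k=0: a=4, p=4, q=1
  k=1: a=2, p=9, q=2
  k=2: a=8, p=76, q=17
  k=3: a=1, p=85, q=19
  k=4: a=5, p=501, q=112
  k=5: a=3, p=1588, q=355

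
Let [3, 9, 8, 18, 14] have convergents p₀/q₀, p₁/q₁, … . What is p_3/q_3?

4114/1323

Using pₖ = aₖpₖ₋₁ + pₖ₋₂, qₖ = aₖqₖ₋₁ + qₖ₋₂ (with p₋₁=1, p₋₂=0, q₋₁=0, q₋₂=1):
  k=0: a=3, p=3, q=1
  k=1: a=9, p=28, q=9
  k=2: a=8, p=227, q=73
  k=3: a=18, p=4114, q=1323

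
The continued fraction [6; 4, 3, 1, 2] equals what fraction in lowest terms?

Fold from the inside: start with 2/1.
  1 + 1/2 = 3/2
  3 + 2/3 = 11/3
  4 + 3/11 = 47/11
  6 + 11/47 = 293/47

293/47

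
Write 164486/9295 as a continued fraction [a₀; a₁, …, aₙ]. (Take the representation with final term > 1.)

164486 = 17·9295 + 6471
9295 = 1·6471 + 2824
6471 = 2·2824 + 823
2824 = 3·823 + 355
823 = 2·355 + 113
355 = 3·113 + 16
113 = 7·16 + 1
16 = 16·1 + 0  (stop)
So 164486/9295 = [17; 1, 2, 3, 2, 3, 7, 16].

[17; 1, 2, 3, 2, 3, 7, 16]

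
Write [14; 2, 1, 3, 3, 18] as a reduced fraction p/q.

Fold from the inside: start with 18/1.
  3 + 1/18 = 55/18
  3 + 18/55 = 183/55
  1 + 55/183 = 238/183
  2 + 183/238 = 659/238
  14 + 238/659 = 9464/659

9464/659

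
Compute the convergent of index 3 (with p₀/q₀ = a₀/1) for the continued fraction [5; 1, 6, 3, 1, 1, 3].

Using pₖ = aₖpₖ₋₁ + pₖ₋₂, qₖ = aₖqₖ₋₁ + qₖ₋₂ (with p₋₁=1, p₋₂=0, q₋₁=0, q₋₂=1):
  k=0: a=5, p=5, q=1
  k=1: a=1, p=6, q=1
  k=2: a=6, p=41, q=7
  k=3: a=3, p=129, q=22

129/22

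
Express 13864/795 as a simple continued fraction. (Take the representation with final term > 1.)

[17; 2, 3, 1, 1, 2, 19]

13864 = 17*795 + 349
795 = 2*349 + 97
349 = 3*97 + 58
97 = 1*58 + 39
58 = 1*39 + 19
39 = 2*19 + 1
19 = 19*1 + 0  (stop)
So 13864/795 = [17; 2, 3, 1, 1, 2, 19].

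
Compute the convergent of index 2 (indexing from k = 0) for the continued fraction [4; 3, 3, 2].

Using pₖ = aₖpₖ₋₁ + pₖ₋₂, qₖ = aₖqₖ₋₁ + qₖ₋₂ (with p₋₁=1, p₋₂=0, q₋₁=0, q₋₂=1):
  k=0: a=4, p=4, q=1
  k=1: a=3, p=13, q=3
  k=2: a=3, p=43, q=10

43/10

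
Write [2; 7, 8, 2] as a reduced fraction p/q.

Fold from the inside: start with 2/1.
  8 + 1/2 = 17/2
  7 + 2/17 = 121/17
  2 + 17/121 = 259/121

259/121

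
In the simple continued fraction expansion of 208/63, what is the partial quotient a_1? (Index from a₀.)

3

208 = 3·63 + 19   →  a_0 = 3
63 = 3·19 + 6   →  a_1 = 3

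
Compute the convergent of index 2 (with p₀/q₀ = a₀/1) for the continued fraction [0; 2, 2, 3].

2/5

Using pₖ = aₖpₖ₋₁ + pₖ₋₂, qₖ = aₖqₖ₋₁ + qₖ₋₂ (with p₋₁=1, p₋₂=0, q₋₁=0, q₋₂=1):
  k=0: a=0, p=0, q=1
  k=1: a=2, p=1, q=2
  k=2: a=2, p=2, q=5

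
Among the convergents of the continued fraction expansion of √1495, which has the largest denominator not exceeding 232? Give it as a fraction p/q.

√1495 = [38; 1, 1, 1, 76, …] (period length 4).
Convergents:
  p_0/q_0 = 38/1
  p_1/q_1 = 39/1
  p_2/q_2 = 77/2
  p_3/q_3 = 116/3
  p_4/q_4 = 8893/230
  p_5/q_5 = 9009/233
q_4 = 230 ≤ 232 < 233 = q_5, so the answer is 8893/230.

8893/230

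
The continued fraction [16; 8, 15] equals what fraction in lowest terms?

Fold from the inside: start with 15/1.
  8 + 1/15 = 121/15
  16 + 15/121 = 1951/121

1951/121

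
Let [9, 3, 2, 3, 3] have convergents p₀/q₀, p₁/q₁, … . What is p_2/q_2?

65/7

Using pₖ = aₖpₖ₋₁ + pₖ₋₂, qₖ = aₖqₖ₋₁ + qₖ₋₂ (with p₋₁=1, p₋₂=0, q₋₁=0, q₋₂=1):
  k=0: a=9, p=9, q=1
  k=1: a=3, p=28, q=3
  k=2: a=2, p=65, q=7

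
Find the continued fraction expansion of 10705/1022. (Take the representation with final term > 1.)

[10; 2, 9, 3, 17]

10705 = 10·1022 + 485
1022 = 2·485 + 52
485 = 9·52 + 17
52 = 3·17 + 1
17 = 17·1 + 0  (stop)
So 10705/1022 = [10; 2, 9, 3, 17].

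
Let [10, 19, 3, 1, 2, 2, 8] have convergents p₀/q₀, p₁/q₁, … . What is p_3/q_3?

774/77

Using pₖ = aₖpₖ₋₁ + pₖ₋₂, qₖ = aₖqₖ₋₁ + qₖ₋₂ (with p₋₁=1, p₋₂=0, q₋₁=0, q₋₂=1):
  k=0: a=10, p=10, q=1
  k=1: a=19, p=191, q=19
  k=2: a=3, p=583, q=58
  k=3: a=1, p=774, q=77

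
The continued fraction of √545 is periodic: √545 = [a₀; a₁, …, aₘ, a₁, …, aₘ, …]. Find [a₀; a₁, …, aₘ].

[23; 2, 1, 8, 1, 2, 46]

a₀ = ⌊√545⌋ = 23.
With m₀=0, d₀=1 and mₖ₊₁ = dₖaₖ − mₖ, dₖ₊₁ = (n − mₖ₊₁²)/dₖ, aₖ₊₁ = ⌊(a₀+mₖ₊₁)/dₖ₊₁⌋:
  k=1: m=23, d=16, a=2
  k=2: m=9, d=29, a=1
  k=3: m=20, d=5, a=8
  k=4: m=20, d=29, a=1
  k=5: m=9, d=16, a=2
  k=6: m=23, d=1, a=46
d=1 and a=2a₀=46 at k=6, so the next step gives (m, d) = (23, 16) again — its k=1 value — and the period has length 6.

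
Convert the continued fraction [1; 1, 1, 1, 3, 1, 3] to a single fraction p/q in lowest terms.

87/53

Fold from the inside: start with 3/1.
  1 + 1/3 = 4/3
  3 + 3/4 = 15/4
  1 + 4/15 = 19/15
  1 + 15/19 = 34/19
  1 + 19/34 = 53/34
  1 + 34/53 = 87/53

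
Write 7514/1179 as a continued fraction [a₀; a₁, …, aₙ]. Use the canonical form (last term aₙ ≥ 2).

[6; 2, 1, 2, 8, 3, 2, 2]

7514 = 6×1179 + 440
1179 = 2×440 + 299
440 = 1×299 + 141
299 = 2×141 + 17
141 = 8×17 + 5
17 = 3×5 + 2
5 = 2×2 + 1
2 = 2×1 + 0  (stop)
So 7514/1179 = [6; 2, 1, 2, 8, 3, 2, 2].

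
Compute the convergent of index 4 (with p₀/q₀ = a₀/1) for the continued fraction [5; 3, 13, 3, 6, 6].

Using pₖ = aₖpₖ₋₁ + pₖ₋₂, qₖ = aₖqₖ₋₁ + qₖ₋₂ (with p₋₁=1, p₋₂=0, q₋₁=0, q₋₂=1):
  k=0: a=5, p=5, q=1
  k=1: a=3, p=16, q=3
  k=2: a=13, p=213, q=40
  k=3: a=3, p=655, q=123
  k=4: a=6, p=4143, q=778

4143/778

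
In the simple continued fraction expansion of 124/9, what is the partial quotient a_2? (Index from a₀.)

124 = 13·9 + 7   →  a_0 = 13
9 = 1·7 + 2   →  a_1 = 1
7 = 3·2 + 1   →  a_2 = 3

3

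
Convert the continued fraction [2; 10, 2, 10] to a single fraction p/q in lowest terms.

461/220

Fold from the inside: start with 10/1.
  2 + 1/10 = 21/10
  10 + 10/21 = 220/21
  2 + 21/220 = 461/220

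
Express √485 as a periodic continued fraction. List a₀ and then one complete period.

[22; 44]

a₀ = ⌊√485⌋ = 22.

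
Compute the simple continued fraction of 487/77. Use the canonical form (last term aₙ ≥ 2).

487 = 6·77 + 25
77 = 3·25 + 2
25 = 12·2 + 1
2 = 2·1 + 0  (stop)
So 487/77 = [6; 3, 12, 2].

[6; 3, 12, 2]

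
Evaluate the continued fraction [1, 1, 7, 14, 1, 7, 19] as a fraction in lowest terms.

Using pₖ = aₖpₖ₋₁ + pₖ₋₂ and qₖ = aₖqₖ₋₁ + qₖ₋₂:
  k=0: a=1, p=1, q=1
  k=1: a=1, p=2, q=1
  k=2: a=7, p=15, q=8
  k=3: a=14, p=212, q=113
  k=4: a=1, p=227, q=121
  k=5: a=7, p=1801, q=960
  k=6: a=19, p=34446, q=18361

34446/18361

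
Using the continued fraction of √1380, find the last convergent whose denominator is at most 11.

260/7

√1380 = [37; 6, 1, 2, 1, 6, 74, …] (period length 6).
Convergents:
  p_0/q_0 = 37/1
  p_1/q_1 = 223/6
  p_2/q_2 = 260/7
  p_3/q_3 = 743/20
q_2 = 7 ≤ 11 < 20 = q_3, so the answer is 260/7.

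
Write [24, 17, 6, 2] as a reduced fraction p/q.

Fold from the inside: start with 2/1.
  6 + 1/2 = 13/2
  17 + 2/13 = 223/13
  24 + 13/223 = 5365/223

5365/223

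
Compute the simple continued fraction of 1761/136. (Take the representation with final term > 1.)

[12; 1, 18, 2, 3]

1761 = 12*136 + 129
136 = 1*129 + 7
129 = 18*7 + 3
7 = 2*3 + 1
3 = 3*1 + 0  (stop)
So 1761/136 = [12; 1, 18, 2, 3].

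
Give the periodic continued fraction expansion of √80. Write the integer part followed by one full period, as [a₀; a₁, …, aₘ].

[8; 1, 16]

a₀ = ⌊√80⌋ = 8.
With m₀=0, d₀=1 and mₖ₊₁ = dₖaₖ − mₖ, dₖ₊₁ = (n − mₖ₊₁²)/dₖ, aₖ₊₁ = ⌊(a₀+mₖ₊₁)/dₖ₊₁⌋:
  k=1: m=8, d=16, a=1
  k=2: m=8, d=1, a=16
d=1 and a=2a₀=16 at k=2, so the next step gives (m, d) = (8, 16) again — its k=1 value — and the period has length 2.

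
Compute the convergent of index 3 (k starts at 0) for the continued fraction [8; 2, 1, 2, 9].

Using pₖ = aₖpₖ₋₁ + pₖ₋₂, qₖ = aₖqₖ₋₁ + qₖ₋₂ (with p₋₁=1, p₋₂=0, q₋₁=0, q₋₂=1):
  k=0: a=8, p=8, q=1
  k=1: a=2, p=17, q=2
  k=2: a=1, p=25, q=3
  k=3: a=2, p=67, q=8

67/8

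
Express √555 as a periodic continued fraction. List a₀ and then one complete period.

[23; 1, 1, 3, 1, 3, 1, 1, 46]

a₀ = ⌊√555⌋ = 23.
With m₀=0, d₀=1 and mₖ₊₁ = dₖaₖ − mₖ, dₖ₊₁ = (n − mₖ₊₁²)/dₖ, aₖ₊₁ = ⌊(a₀+mₖ₊₁)/dₖ₊₁⌋:
  k=1: m=23, d=26, a=1
  k=2: m=3, d=21, a=1
  k=3: m=18, d=11, a=3
  k=4: m=15, d=30, a=1
  k=5: m=15, d=11, a=3
  k=6: m=18, d=21, a=1
  k=7: m=3, d=26, a=1
  k=8: m=23, d=1, a=46
d=1 and a=2a₀=46 at k=8, so the next step gives (m, d) = (23, 26) again — its k=1 value — and the period has length 8.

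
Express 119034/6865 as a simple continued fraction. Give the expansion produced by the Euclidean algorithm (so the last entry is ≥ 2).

[17; 2, 1, 18, 11, 11]

119034 = 17*6865 + 2329
6865 = 2*2329 + 2207
2329 = 1*2207 + 122
2207 = 18*122 + 11
122 = 11*11 + 1
11 = 11*1 + 0  (stop)
So 119034/6865 = [17; 2, 1, 18, 11, 11].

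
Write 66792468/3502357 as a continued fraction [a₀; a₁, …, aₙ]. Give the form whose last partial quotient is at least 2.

[19; 14, 7, 8, 18, 17, 14]

66792468 = 19*3502357 + 247685
3502357 = 14*247685 + 34767
247685 = 7*34767 + 4316
34767 = 8*4316 + 239
4316 = 18*239 + 14
239 = 17*14 + 1
14 = 14*1 + 0  (stop)
So 66792468/3502357 = [19; 14, 7, 8, 18, 17, 14].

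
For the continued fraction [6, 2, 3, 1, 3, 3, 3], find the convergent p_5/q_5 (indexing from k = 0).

715/111

Using pₖ = aₖpₖ₋₁ + pₖ₋₂, qₖ = aₖqₖ₋₁ + qₖ₋₂ (with p₋₁=1, p₋₂=0, q₋₁=0, q₋₂=1):
  k=0: a=6, p=6, q=1
  k=1: a=2, p=13, q=2
  k=2: a=3, p=45, q=7
  k=3: a=1, p=58, q=9
  k=4: a=3, p=219, q=34
  k=5: a=3, p=715, q=111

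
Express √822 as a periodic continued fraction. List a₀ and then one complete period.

[28; 1, 2, 28, 2, 1, 56]

a₀ = ⌊√822⌋ = 28.
With m₀=0, d₀=1 and mₖ₊₁ = dₖaₖ − mₖ, dₖ₊₁ = (n − mₖ₊₁²)/dₖ, aₖ₊₁ = ⌊(a₀+mₖ₊₁)/dₖ₊₁⌋:
  k=1: m=28, d=38, a=1
  k=2: m=10, d=19, a=2
  k=3: m=28, d=2, a=28
  k=4: m=28, d=19, a=2
  k=5: m=10, d=38, a=1
  k=6: m=28, d=1, a=56
d=1 and a=2a₀=56 at k=6, so the next step gives (m, d) = (28, 38) again — its k=1 value — and the period has length 6.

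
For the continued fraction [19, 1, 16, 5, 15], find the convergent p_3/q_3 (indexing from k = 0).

1715/86

Using pₖ = aₖpₖ₋₁ + pₖ₋₂, qₖ = aₖqₖ₋₁ + qₖ₋₂ (with p₋₁=1, p₋₂=0, q₋₁=0, q₋₂=1):
  k=0: a=19, p=19, q=1
  k=1: a=1, p=20, q=1
  k=2: a=16, p=339, q=17
  k=3: a=5, p=1715, q=86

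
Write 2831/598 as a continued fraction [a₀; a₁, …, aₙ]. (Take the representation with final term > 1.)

2831 = 4·598 + 439
598 = 1·439 + 159
439 = 2·159 + 121
159 = 1·121 + 38
121 = 3·38 + 7
38 = 5·7 + 3
7 = 2·3 + 1
3 = 3·1 + 0  (stop)
So 2831/598 = [4; 1, 2, 1, 3, 5, 2, 3].

[4; 1, 2, 1, 3, 5, 2, 3]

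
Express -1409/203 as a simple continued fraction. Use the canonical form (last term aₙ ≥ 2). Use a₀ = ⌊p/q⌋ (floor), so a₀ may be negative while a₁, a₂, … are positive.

[-7; 16, 1, 11]

-1409 = -7*203 + 12
203 = 16*12 + 11
12 = 1*11 + 1
11 = 11*1 + 0  (stop)
So -1409/203 = [-7; 16, 1, 11].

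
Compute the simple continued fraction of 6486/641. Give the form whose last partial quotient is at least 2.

[10; 8, 2, 3, 3, 3]

6486 = 10×641 + 76
641 = 8×76 + 33
76 = 2×33 + 10
33 = 3×10 + 3
10 = 3×3 + 1
3 = 3×1 + 0  (stop)
So 6486/641 = [10; 8, 2, 3, 3, 3].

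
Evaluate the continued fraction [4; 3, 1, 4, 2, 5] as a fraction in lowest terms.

Fold from the inside: start with 5/1.
  2 + 1/5 = 11/5
  4 + 5/11 = 49/11
  1 + 11/49 = 60/49
  3 + 49/60 = 229/60
  4 + 60/229 = 976/229

976/229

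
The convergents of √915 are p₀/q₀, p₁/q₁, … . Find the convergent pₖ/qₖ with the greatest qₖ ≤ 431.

7290/241

√915 = [30; 4, 60, …] (period length 2).
Convergents:
  p_0/q_0 = 30/1
  p_1/q_1 = 121/4
  p_2/q_2 = 7290/241
  p_3/q_3 = 29281/968
q_2 = 241 ≤ 431 < 968 = q_3, so the answer is 7290/241.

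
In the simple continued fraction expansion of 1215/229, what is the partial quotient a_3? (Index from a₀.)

1215 = 5·229 + 70   →  a_0 = 5
229 = 3·70 + 19   →  a_1 = 3
70 = 3·19 + 13   →  a_2 = 3
19 = 1·13 + 6   →  a_3 = 1

1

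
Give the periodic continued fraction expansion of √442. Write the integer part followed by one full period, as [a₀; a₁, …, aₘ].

[21; 42]

a₀ = ⌊√442⌋ = 21.
With m₀=0, d₀=1 and mₖ₊₁ = dₖaₖ − mₖ, dₖ₊₁ = (n − mₖ₊₁²)/dₖ, aₖ₊₁ = ⌊(a₀+mₖ₊₁)/dₖ₊₁⌋:
  k=1: m=21, d=1, a=42
d=1 and a=2a₀=42 at k=1, so the next step gives (m, d) = (21, 1) again — its k=1 value — and the period has length 1.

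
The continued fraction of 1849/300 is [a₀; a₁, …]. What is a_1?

6

1849 = 6·300 + 49   →  a_0 = 6
300 = 6·49 + 6   →  a_1 = 6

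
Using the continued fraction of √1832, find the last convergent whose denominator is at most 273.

4537/106

√1832 = [42; 1, 4, 21, 4, 1, 84, …] (period length 6).
Convergents:
  p_0/q_0 = 42/1
  p_1/q_1 = 43/1
  p_2/q_2 = 214/5
  p_3/q_3 = 4537/106
  p_4/q_4 = 18362/429
q_3 = 106 ≤ 273 < 429 = q_4, so the answer is 4537/106.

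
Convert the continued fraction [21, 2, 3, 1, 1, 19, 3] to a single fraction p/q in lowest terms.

Using pₖ = aₖpₖ₋₁ + pₖ₋₂ and qₖ = aₖqₖ₋₁ + qₖ₋₂:
  k=0: a=21, p=21, q=1
  k=1: a=2, p=43, q=2
  k=2: a=3, p=150, q=7
  k=3: a=1, p=193, q=9
  k=4: a=1, p=343, q=16
  k=5: a=19, p=6710, q=313
  k=6: a=3, p=20473, q=955

20473/955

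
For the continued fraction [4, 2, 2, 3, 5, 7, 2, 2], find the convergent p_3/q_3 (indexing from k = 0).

Using pₖ = aₖpₖ₋₁ + pₖ₋₂, qₖ = aₖqₖ₋₁ + qₖ₋₂ (with p₋₁=1, p₋₂=0, q₋₁=0, q₋₂=1):
  k=0: a=4, p=4, q=1
  k=1: a=2, p=9, q=2
  k=2: a=2, p=22, q=5
  k=3: a=3, p=75, q=17

75/17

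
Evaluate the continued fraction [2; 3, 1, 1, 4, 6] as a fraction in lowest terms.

454/199

Using pₖ = aₖpₖ₋₁ + pₖ₋₂ and qₖ = aₖqₖ₋₁ + qₖ₋₂:
  k=0: a=2, p=2, q=1
  k=1: a=3, p=7, q=3
  k=2: a=1, p=9, q=4
  k=3: a=1, p=16, q=7
  k=4: a=4, p=73, q=32
  k=5: a=6, p=454, q=199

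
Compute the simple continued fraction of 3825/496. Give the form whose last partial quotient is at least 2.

3825 = 7×496 + 353
496 = 1×353 + 143
353 = 2×143 + 67
143 = 2×67 + 9
67 = 7×9 + 4
9 = 2×4 + 1
4 = 4×1 + 0  (stop)
So 3825/496 = [7; 1, 2, 2, 7, 2, 4].

[7; 1, 2, 2, 7, 2, 4]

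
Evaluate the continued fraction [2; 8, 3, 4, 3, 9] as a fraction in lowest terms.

6889/3249

Fold from the inside: start with 9/1.
  3 + 1/9 = 28/9
  4 + 9/28 = 121/28
  3 + 28/121 = 391/121
  8 + 121/391 = 3249/391
  2 + 391/3249 = 6889/3249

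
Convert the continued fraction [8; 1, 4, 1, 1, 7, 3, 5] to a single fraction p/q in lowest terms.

Using pₖ = aₖpₖ₋₁ + pₖ₋₂ and qₖ = aₖqₖ₋₁ + qₖ₋₂:
  k=0: a=8, p=8, q=1
  k=1: a=1, p=9, q=1
  k=2: a=4, p=44, q=5
  k=3: a=1, p=53, q=6
  k=4: a=1, p=97, q=11
  k=5: a=7, p=732, q=83
  k=6: a=3, p=2293, q=260
  k=7: a=5, p=12197, q=1383

12197/1383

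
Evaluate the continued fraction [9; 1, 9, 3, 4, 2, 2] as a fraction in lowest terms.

7249/732

Using pₖ = aₖpₖ₋₁ + pₖ₋₂ and qₖ = aₖqₖ₋₁ + qₖ₋₂:
  k=0: a=9, p=9, q=1
  k=1: a=1, p=10, q=1
  k=2: a=9, p=99, q=10
  k=3: a=3, p=307, q=31
  k=4: a=4, p=1327, q=134
  k=5: a=2, p=2961, q=299
  k=6: a=2, p=7249, q=732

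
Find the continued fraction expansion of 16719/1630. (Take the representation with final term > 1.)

[10; 3, 1, 8, 9, 5]

16719 = 10*1630 + 419
1630 = 3*419 + 373
419 = 1*373 + 46
373 = 8*46 + 5
46 = 9*5 + 1
5 = 5*1 + 0  (stop)
So 16719/1630 = [10; 3, 1, 8, 9, 5].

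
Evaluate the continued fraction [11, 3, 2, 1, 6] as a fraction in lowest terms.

757/67

Using pₖ = aₖpₖ₋₁ + pₖ₋₂ and qₖ = aₖqₖ₋₁ + qₖ₋₂:
  k=0: a=11, p=11, q=1
  k=1: a=3, p=34, q=3
  k=2: a=2, p=79, q=7
  k=3: a=1, p=113, q=10
  k=4: a=6, p=757, q=67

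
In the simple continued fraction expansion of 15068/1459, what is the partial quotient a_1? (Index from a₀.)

3

15068 = 10·1459 + 478   →  a_0 = 10
1459 = 3·478 + 25   →  a_1 = 3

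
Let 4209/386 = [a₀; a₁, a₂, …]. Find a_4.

3

4209 = 10·386 + 349   →  a_0 = 10
386 = 1·349 + 37   →  a_1 = 1
349 = 9·37 + 16   →  a_2 = 9
37 = 2·16 + 5   →  a_3 = 2
16 = 3·5 + 1   →  a_4 = 3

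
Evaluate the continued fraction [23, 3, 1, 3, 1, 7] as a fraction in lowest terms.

Fold from the inside: start with 7/1.
  1 + 1/7 = 8/7
  3 + 7/8 = 31/8
  1 + 8/31 = 39/31
  3 + 31/39 = 148/39
  23 + 39/148 = 3443/148

3443/148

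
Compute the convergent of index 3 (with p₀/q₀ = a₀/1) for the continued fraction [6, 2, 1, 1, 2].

32/5

Using pₖ = aₖpₖ₋₁ + pₖ₋₂, qₖ = aₖqₖ₋₁ + qₖ₋₂ (with p₋₁=1, p₋₂=0, q₋₁=0, q₋₂=1):
  k=0: a=6, p=6, q=1
  k=1: a=2, p=13, q=2
  k=2: a=1, p=19, q=3
  k=3: a=1, p=32, q=5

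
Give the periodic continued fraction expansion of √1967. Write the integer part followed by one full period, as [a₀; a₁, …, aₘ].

a₀ = ⌊√1967⌋ = 44.
With m₀=0, d₀=1 and mₖ₊₁ = dₖaₖ − mₖ, dₖ₊₁ = (n − mₖ₊₁²)/dₖ, aₖ₊₁ = ⌊(a₀+mₖ₊₁)/dₖ₊₁⌋:
  k=1: m=44, d=31, a=2
  k=2: m=18, d=53, a=1
  k=3: m=35, d=14, a=5
  k=4: m=35, d=53, a=1
  k=5: m=18, d=31, a=2
  k=6: m=44, d=1, a=88
d=1 and a=2a₀=88 at k=6, so the next step gives (m, d) = (44, 31) again — its k=1 value — and the period has length 6.

[44; 2, 1, 5, 1, 2, 88]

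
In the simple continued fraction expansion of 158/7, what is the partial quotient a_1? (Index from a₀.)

1

158 = 22·7 + 4   →  a_0 = 22
7 = 1·4 + 3   →  a_1 = 1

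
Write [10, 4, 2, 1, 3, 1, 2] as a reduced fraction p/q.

1739/170

Using pₖ = aₖpₖ₋₁ + pₖ₋₂ and qₖ = aₖqₖ₋₁ + qₖ₋₂:
  k=0: a=10, p=10, q=1
  k=1: a=4, p=41, q=4
  k=2: a=2, p=92, q=9
  k=3: a=1, p=133, q=13
  k=4: a=3, p=491, q=48
  k=5: a=1, p=624, q=61
  k=6: a=2, p=1739, q=170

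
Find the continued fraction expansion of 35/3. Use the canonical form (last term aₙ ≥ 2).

35 = 11·3 + 2
3 = 1·2 + 1
2 = 2·1 + 0  (stop)
So 35/3 = [11; 1, 2].

[11; 1, 2]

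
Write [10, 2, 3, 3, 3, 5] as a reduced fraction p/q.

4205/403

Fold from the inside: start with 5/1.
  3 + 1/5 = 16/5
  3 + 5/16 = 53/16
  3 + 16/53 = 175/53
  2 + 53/175 = 403/175
  10 + 175/403 = 4205/403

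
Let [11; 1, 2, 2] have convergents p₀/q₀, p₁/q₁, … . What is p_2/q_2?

Using pₖ = aₖpₖ₋₁ + pₖ₋₂, qₖ = aₖqₖ₋₁ + qₖ₋₂ (with p₋₁=1, p₋₂=0, q₋₁=0, q₋₂=1):
  k=0: a=11, p=11, q=1
  k=1: a=1, p=12, q=1
  k=2: a=2, p=35, q=3

35/3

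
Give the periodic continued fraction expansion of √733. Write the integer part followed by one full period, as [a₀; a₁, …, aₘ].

a₀ = ⌊√733⌋ = 27.
With m₀=0, d₀=1 and mₖ₊₁ = dₖaₖ − mₖ, dₖ₊₁ = (n − mₖ₊₁²)/dₖ, aₖ₊₁ = ⌊(a₀+mₖ₊₁)/dₖ₊₁⌋:
  k=1: m=27, d=4, a=13
  k=2: m=25, d=27, a=1
  k=3: m=2, d=27, a=1
  k=4: m=25, d=4, a=13
  k=5: m=27, d=1, a=54
d=1 and a=2a₀=54 at k=5, so the next step gives (m, d) = (27, 4) again — its k=1 value — and the period has length 5.

[27; 13, 1, 1, 13, 54]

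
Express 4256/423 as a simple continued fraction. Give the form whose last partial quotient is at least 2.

[10; 16, 3, 1, 2, 2]

4256 = 10×423 + 26
423 = 16×26 + 7
26 = 3×7 + 5
7 = 1×5 + 2
5 = 2×2 + 1
2 = 2×1 + 0  (stop)
So 4256/423 = [10; 16, 3, 1, 2, 2].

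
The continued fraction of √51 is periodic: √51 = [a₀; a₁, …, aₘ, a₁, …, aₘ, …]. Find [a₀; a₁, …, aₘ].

[7; 7, 14]

a₀ = ⌊√51⌋ = 7.
With m₀=0, d₀=1 and mₖ₊₁ = dₖaₖ − mₖ, dₖ₊₁ = (n − mₖ₊₁²)/dₖ, aₖ₊₁ = ⌊(a₀+mₖ₊₁)/dₖ₊₁⌋:
  k=1: m=7, d=2, a=7
  k=2: m=7, d=1, a=14
d=1 and a=2a₀=14 at k=2, so the next step gives (m, d) = (7, 2) again — its k=1 value — and the period has length 2.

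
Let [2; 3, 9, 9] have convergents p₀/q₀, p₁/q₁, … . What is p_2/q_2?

65/28

Using pₖ = aₖpₖ₋₁ + pₖ₋₂, qₖ = aₖqₖ₋₁ + qₖ₋₂ (with p₋₁=1, p₋₂=0, q₋₁=0, q₋₂=1):
  k=0: a=2, p=2, q=1
  k=1: a=3, p=7, q=3
  k=2: a=9, p=65, q=28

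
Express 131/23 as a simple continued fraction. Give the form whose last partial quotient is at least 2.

[5; 1, 2, 3, 2]

131 = 5*23 + 16
23 = 1*16 + 7
16 = 2*7 + 2
7 = 3*2 + 1
2 = 2*1 + 0  (stop)
So 131/23 = [5; 1, 2, 3, 2].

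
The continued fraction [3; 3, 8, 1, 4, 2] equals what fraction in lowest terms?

1003/302

Fold from the inside: start with 2/1.
  4 + 1/2 = 9/2
  1 + 2/9 = 11/9
  8 + 9/11 = 97/11
  3 + 11/97 = 302/97
  3 + 97/302 = 1003/302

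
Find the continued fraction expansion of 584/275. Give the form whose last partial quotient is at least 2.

[2; 8, 11, 3]

584 = 2*275 + 34
275 = 8*34 + 3
34 = 11*3 + 1
3 = 3*1 + 0  (stop)
So 584/275 = [2; 8, 11, 3].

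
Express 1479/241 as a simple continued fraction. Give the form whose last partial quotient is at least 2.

[6; 7, 3, 3, 3]

1479 = 6×241 + 33
241 = 7×33 + 10
33 = 3×10 + 3
10 = 3×3 + 1
3 = 3×1 + 0  (stop)
So 1479/241 = [6; 7, 3, 3, 3].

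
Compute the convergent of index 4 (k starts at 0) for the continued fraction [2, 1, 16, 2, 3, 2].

Using pₖ = aₖpₖ₋₁ + pₖ₋₂, qₖ = aₖqₖ₋₁ + qₖ₋₂ (with p₋₁=1, p₋₂=0, q₋₁=0, q₋₂=1):
  k=0: a=2, p=2, q=1
  k=1: a=1, p=3, q=1
  k=2: a=16, p=50, q=17
  k=3: a=2, p=103, q=35
  k=4: a=3, p=359, q=122

359/122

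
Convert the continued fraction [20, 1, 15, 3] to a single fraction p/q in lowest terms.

Fold from the inside: start with 3/1.
  15 + 1/3 = 46/3
  1 + 3/46 = 49/46
  20 + 46/49 = 1026/49

1026/49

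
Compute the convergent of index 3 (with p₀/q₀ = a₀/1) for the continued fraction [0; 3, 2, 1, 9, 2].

3/10

Using pₖ = aₖpₖ₋₁ + pₖ₋₂, qₖ = aₖqₖ₋₁ + qₖ₋₂ (with p₋₁=1, p₋₂=0, q₋₁=0, q₋₂=1):
  k=0: a=0, p=0, q=1
  k=1: a=3, p=1, q=3
  k=2: a=2, p=2, q=7
  k=3: a=1, p=3, q=10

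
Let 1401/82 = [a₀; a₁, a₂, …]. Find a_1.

11

1401 = 17·82 + 7   →  a_0 = 17
82 = 11·7 + 5   →  a_1 = 11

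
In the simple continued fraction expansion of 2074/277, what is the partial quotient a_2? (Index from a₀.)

2074 = 7·277 + 135   →  a_0 = 7
277 = 2·135 + 7   →  a_1 = 2
135 = 19·7 + 2   →  a_2 = 19

19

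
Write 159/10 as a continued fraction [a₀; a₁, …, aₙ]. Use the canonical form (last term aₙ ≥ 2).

[15; 1, 9]

159 = 15×10 + 9
10 = 1×9 + 1
9 = 9×1 + 0  (stop)
So 159/10 = [15; 1, 9].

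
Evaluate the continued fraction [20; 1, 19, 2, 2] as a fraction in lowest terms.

Using pₖ = aₖpₖ₋₁ + pₖ₋₂ and qₖ = aₖqₖ₋₁ + qₖ₋₂:
  k=0: a=20, p=20, q=1
  k=1: a=1, p=21, q=1
  k=2: a=19, p=419, q=20
  k=3: a=2, p=859, q=41
  k=4: a=2, p=2137, q=102

2137/102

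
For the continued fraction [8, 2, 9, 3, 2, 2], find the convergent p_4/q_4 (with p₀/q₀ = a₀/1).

Using pₖ = aₖpₖ₋₁ + pₖ₋₂, qₖ = aₖqₖ₋₁ + qₖ₋₂ (with p₋₁=1, p₋₂=0, q₋₁=0, q₋₂=1):
  k=0: a=8, p=8, q=1
  k=1: a=2, p=17, q=2
  k=2: a=9, p=161, q=19
  k=3: a=3, p=500, q=59
  k=4: a=2, p=1161, q=137

1161/137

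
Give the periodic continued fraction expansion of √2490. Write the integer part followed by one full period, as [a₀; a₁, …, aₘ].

[49; 1, 8, 1, 98]

a₀ = ⌊√2490⌋ = 49.
With m₀=0, d₀=1 and mₖ₊₁ = dₖaₖ − mₖ, dₖ₊₁ = (n − mₖ₊₁²)/dₖ, aₖ₊₁ = ⌊(a₀+mₖ₊₁)/dₖ₊₁⌋:
  k=1: m=49, d=89, a=1
  k=2: m=40, d=10, a=8
  k=3: m=40, d=89, a=1
  k=4: m=49, d=1, a=98
d=1 and a=2a₀=98 at k=4, so the next step gives (m, d) = (49, 89) again — its k=1 value — and the period has length 4.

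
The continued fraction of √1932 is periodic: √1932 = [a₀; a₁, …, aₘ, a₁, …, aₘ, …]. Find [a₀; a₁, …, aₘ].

a₀ = ⌊√1932⌋ = 43.
With m₀=0, d₀=1 and mₖ₊₁ = dₖaₖ − mₖ, dₖ₊₁ = (n − mₖ₊₁²)/dₖ, aₖ₊₁ = ⌊(a₀+mₖ₊₁)/dₖ₊₁⌋:
  k=1: m=43, d=83, a=1
  k=2: m=40, d=4, a=20
  k=3: m=40, d=83, a=1
  k=4: m=43, d=1, a=86
d=1 and a=2a₀=86 at k=4, so the next step gives (m, d) = (43, 83) again — its k=1 value — and the period has length 4.

[43; 1, 20, 1, 86]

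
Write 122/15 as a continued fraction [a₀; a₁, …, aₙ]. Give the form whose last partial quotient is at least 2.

122 = 8*15 + 2
15 = 7*2 + 1
2 = 2*1 + 0  (stop)
So 122/15 = [8; 7, 2].

[8; 7, 2]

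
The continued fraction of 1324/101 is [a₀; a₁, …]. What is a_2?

5

1324 = 13·101 + 11   →  a_0 = 13
101 = 9·11 + 2   →  a_1 = 9
11 = 5·2 + 1   →  a_2 = 5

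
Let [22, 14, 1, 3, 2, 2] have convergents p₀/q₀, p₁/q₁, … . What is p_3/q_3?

1302/59

Using pₖ = aₖpₖ₋₁ + pₖ₋₂, qₖ = aₖqₖ₋₁ + qₖ₋₂ (with p₋₁=1, p₋₂=0, q₋₁=0, q₋₂=1):
  k=0: a=22, p=22, q=1
  k=1: a=14, p=309, q=14
  k=2: a=1, p=331, q=15
  k=3: a=3, p=1302, q=59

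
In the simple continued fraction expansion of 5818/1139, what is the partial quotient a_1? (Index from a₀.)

9

5818 = 5·1139 + 123   →  a_0 = 5
1139 = 9·123 + 32   →  a_1 = 9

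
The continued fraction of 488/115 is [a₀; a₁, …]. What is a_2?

488 = 4·115 + 28   →  a_0 = 4
115 = 4·28 + 3   →  a_1 = 4
28 = 9·3 + 1   →  a_2 = 9

9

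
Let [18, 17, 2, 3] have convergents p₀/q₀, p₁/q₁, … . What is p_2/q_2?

Using pₖ = aₖpₖ₋₁ + pₖ₋₂, qₖ = aₖqₖ₋₁ + qₖ₋₂ (with p₋₁=1, p₋₂=0, q₋₁=0, q₋₂=1):
  k=0: a=18, p=18, q=1
  k=1: a=17, p=307, q=17
  k=2: a=2, p=632, q=35

632/35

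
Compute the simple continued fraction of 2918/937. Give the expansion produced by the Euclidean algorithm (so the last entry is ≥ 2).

2918 = 3·937 + 107
937 = 8·107 + 81
107 = 1·81 + 26
81 = 3·26 + 3
26 = 8·3 + 2
3 = 1·2 + 1
2 = 2·1 + 0  (stop)
So 2918/937 = [3; 8, 1, 3, 8, 1, 2].

[3; 8, 1, 3, 8, 1, 2]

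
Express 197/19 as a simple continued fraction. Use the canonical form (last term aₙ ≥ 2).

[10; 2, 1, 2, 2]

197 = 10·19 + 7
19 = 2·7 + 5
7 = 1·5 + 2
5 = 2·2 + 1
2 = 2·1 + 0  (stop)
So 197/19 = [10; 2, 1, 2, 2].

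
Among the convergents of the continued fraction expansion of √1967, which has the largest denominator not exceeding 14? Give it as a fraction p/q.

133/3

√1967 = [44; 2, 1, 5, 1, 2, 88, …] (period length 6).
Convergents:
  p_0/q_0 = 44/1
  p_1/q_1 = 89/2
  p_2/q_2 = 133/3
  p_3/q_3 = 754/17
q_2 = 3 ≤ 14 < 17 = q_3, so the answer is 133/3.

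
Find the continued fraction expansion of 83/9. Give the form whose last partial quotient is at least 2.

[9; 4, 2]

83 = 9×9 + 2
9 = 4×2 + 1
2 = 2×1 + 0  (stop)
So 83/9 = [9; 4, 2].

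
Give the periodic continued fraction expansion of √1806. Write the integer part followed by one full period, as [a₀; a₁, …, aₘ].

a₀ = ⌊√1806⌋ = 42.
With m₀=0, d₀=1 and mₖ₊₁ = dₖaₖ − mₖ, dₖ₊₁ = (n − mₖ₊₁²)/dₖ, aₖ₊₁ = ⌊(a₀+mₖ₊₁)/dₖ₊₁⌋:
  k=1: m=42, d=42, a=2
  k=2: m=42, d=1, a=84
d=1 and a=2a₀=84 at k=2, so the next step gives (m, d) = (42, 42) again — its k=1 value — and the period has length 2.

[42; 2, 84]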